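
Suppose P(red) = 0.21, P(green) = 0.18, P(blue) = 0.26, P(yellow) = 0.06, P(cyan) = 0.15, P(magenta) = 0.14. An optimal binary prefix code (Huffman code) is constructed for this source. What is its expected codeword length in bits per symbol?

2.53 bits/symbol

Repeatedly combine the two least-probable nodes; the expected code length is the sum of the merged weights.
merge 3/50 + 7/50 → 1/5
merge 3/20 + 9/50 → 33/100
merge 1/5 + 21/100 → 41/100
merge 13/50 + 33/100 → 59/100
merge 41/100 + 59/100 → 1
L = 1/5 + 33/100 + 41/100 + 59/100 + 1 = 253/100 = 2.53 bits/symbol.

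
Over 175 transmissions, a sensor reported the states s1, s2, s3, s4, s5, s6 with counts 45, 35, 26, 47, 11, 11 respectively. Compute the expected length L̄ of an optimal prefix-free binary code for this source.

2.4 bits/symbol

Probabilities are the counts divided by 175.
Repeatedly combine the two least-probable nodes; the expected code length is the sum of the merged weights.
merge 11/175 + 11/175 → 22/175
merge 22/175 + 26/175 → 48/175
merge 1/5 + 9/35 → 16/35
merge 47/175 + 48/175 → 19/35
merge 16/35 + 19/35 → 1
L = 22/175 + 48/175 + 16/35 + 19/35 + 1 = 12/5 = 2.4 bits/symbol.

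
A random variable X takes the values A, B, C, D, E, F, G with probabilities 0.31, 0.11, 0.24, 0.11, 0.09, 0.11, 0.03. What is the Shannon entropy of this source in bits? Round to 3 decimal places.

H = −Σ pᵢ log₂ pᵢ.
−0.31·log₂(0.31) = 0.5238
−0.11·log₂(0.11) = 0.3503
−0.24·log₂(0.24) = 0.4941
−0.11·log₂(0.11) = 0.3503
−0.09·log₂(0.09) = 0.3127
−0.11·log₂(0.11) = 0.3503
−0.03·log₂(0.03) = 0.1518
Sum ≈ 2.5332 → 2.533 bits.

2.533 bits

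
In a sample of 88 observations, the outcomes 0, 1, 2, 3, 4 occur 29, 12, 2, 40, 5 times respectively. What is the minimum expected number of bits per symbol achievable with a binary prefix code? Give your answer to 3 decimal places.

Probabilities are the counts divided by 88.
Repeatedly combine the two least-probable nodes; the expected code length is the sum of the merged weights.
merge 1/44 + 5/88 → 7/88
merge 7/88 + 3/22 → 19/88
merge 19/88 + 29/88 → 6/11
merge 5/11 + 6/11 → 1
L = 7/88 + 19/88 + 6/11 + 1 = 81/44 ≈ 1.841 bits/symbol.

1.841 bits/symbol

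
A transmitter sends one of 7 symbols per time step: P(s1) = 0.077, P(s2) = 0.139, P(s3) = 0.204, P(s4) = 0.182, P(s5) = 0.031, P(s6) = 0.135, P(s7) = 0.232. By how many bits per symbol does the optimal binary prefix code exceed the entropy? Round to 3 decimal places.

Entropy H = −Σ p log₂ p ≈ 2.6301 bits.
Huffman merges: 31/1000+77/1000→27/250; 27/250+27/200→243/1000; 139/1000+91/500→321/1000; 51/250+29/125→109/250; 243/1000+321/1000→141/250; 109/250+141/250→1. L = 334/125 ≈ 2.6720.
L − H = 2.6720 − 2.6301 = 0.042 bits.

0.042 bits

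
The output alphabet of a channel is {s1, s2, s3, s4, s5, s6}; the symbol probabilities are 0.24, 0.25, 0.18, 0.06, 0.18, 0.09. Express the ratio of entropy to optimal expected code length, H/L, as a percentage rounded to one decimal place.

98.4%

Entropy H = −Σ p log₂ p ≈ 2.4409 bits.
Huffman merges: 3/50+9/100→3/20; 3/20+9/50→33/100; 9/50+6/25→21/50; 1/4+33/100→29/50; 21/50+29/50→1. L = 62/25 ≈ 2.4800.
Efficiency = H/L = 2.4409/2.4800 = 98.4%.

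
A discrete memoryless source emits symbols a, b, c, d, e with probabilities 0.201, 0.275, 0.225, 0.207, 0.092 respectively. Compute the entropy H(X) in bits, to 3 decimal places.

H = −Σ pᵢ log₂ pᵢ.
−0.201·log₂(0.201) = 0.4653
−0.275·log₂(0.275) = 0.5122
−0.225·log₂(0.225) = 0.4842
−0.207·log₂(0.207) = 0.4704
−0.092·log₂(0.092) = 0.3167
Sum ≈ 2.2487 → 2.249 bits.

2.249 bits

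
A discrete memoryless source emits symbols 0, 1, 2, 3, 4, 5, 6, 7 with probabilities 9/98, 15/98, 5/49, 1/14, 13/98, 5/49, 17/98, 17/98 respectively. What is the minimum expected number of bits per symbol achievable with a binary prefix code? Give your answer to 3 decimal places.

2.990 bits/symbol

Repeatedly combine the two least-probable nodes; the expected code length is the sum of the merged weights.
merge 1/14 + 9/98 → 8/49
merge 5/49 + 5/49 → 10/49
merge 13/98 + 15/98 → 2/7
merge 8/49 + 17/98 → 33/98
merge 17/98 + 10/49 → 37/98
merge 2/7 + 33/98 → 61/98
merge 37/98 + 61/98 → 1
L = 8/49 + 10/49 + 2/7 + 33/98 + 37/98 + 61/98 + 1 = 293/98 ≈ 2.990 bits/symbol.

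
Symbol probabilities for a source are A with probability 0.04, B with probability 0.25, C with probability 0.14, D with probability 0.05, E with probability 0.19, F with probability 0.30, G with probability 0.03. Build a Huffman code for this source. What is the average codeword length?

2.45 bits/symbol

Repeatedly combine the two least-probable nodes; the expected code length is the sum of the merged weights.
merge 3/100 + 1/25 → 7/100
merge 1/20 + 7/100 → 3/25
merge 3/25 + 7/50 → 13/50
merge 19/100 + 1/4 → 11/25
merge 13/50 + 3/10 → 14/25
merge 11/25 + 14/25 → 1
L = 7/100 + 3/25 + 13/50 + 11/25 + 14/25 + 1 = 49/20 = 2.45 bits/symbol.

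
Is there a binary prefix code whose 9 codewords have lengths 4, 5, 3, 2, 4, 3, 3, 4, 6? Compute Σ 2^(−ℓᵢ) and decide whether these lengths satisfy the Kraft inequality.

With common denominator 2^6 = 64: Σ 2^(−ℓᵢ) = 4/64 + 2/64 + 8/64 + 16/64 + 4/64 + 8/64 + 8/64 + 4/64 + 1/64 = 55/64 = 0.859375.
Kraft's inequality requires Σ ≤ 1; here Σ = 0.859375 ≤ 1, so such a prefix code exists.

0.859375; yes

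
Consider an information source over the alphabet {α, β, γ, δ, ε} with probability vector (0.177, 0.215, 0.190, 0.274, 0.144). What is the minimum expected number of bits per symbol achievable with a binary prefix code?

2.321 bits/symbol

Repeatedly combine the two least-probable nodes; the expected code length is the sum of the merged weights.
merge 18/125 + 177/1000 → 321/1000
merge 19/100 + 43/200 → 81/200
merge 137/500 + 321/1000 → 119/200
merge 81/200 + 119/200 → 1
L = 321/1000 + 81/200 + 119/200 + 1 = 2321/1000 = 2.321 bits/symbol.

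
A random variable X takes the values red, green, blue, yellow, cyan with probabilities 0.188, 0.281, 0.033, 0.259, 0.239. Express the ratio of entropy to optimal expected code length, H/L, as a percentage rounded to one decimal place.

Entropy H = −Σ p log₂ p ≈ 2.1286 bits.
Huffman merges: 33/1000+47/250→221/1000; 221/1000+239/1000→23/50; 259/1000+281/1000→27/50; 23/50+27/50→1. L = 2221/1000 ≈ 2.2210.
Efficiency = H/L = 2.1286/2.2210 = 95.8%.

95.8%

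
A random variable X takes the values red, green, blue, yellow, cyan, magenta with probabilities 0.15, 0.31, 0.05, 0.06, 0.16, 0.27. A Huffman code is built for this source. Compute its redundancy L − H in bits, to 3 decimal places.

Entropy H = −Σ p log₂ p ≈ 2.3270 bits.
Huffman merges: 1/20+3/50→11/100; 11/100+3/20→13/50; 4/25+13/50→21/50; 27/100+31/100→29/50; 21/50+29/50→1. L = 237/100 ≈ 2.3700.
L − H = 2.3700 − 2.3270 = 0.043 bits.

0.043 bits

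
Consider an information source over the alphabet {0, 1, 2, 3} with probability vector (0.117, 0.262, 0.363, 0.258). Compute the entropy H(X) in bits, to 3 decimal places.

H = −Σ pᵢ log₂ pᵢ.
−0.117·log₂(0.117) = 0.3622
−0.262·log₂(0.262) = 0.5063
−0.363·log₂(0.363) = 0.5307
−0.258·log₂(0.258) = 0.5043
Sum ≈ 1.9034 → 1.903 bits.

1.903 bits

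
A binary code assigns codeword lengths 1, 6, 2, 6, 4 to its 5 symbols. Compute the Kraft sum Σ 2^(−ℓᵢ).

0.84375

With common denominator 2^6 = 64: Σ 2^(−ℓᵢ) = 32/64 + 1/64 + 16/64 + 1/64 + 4/64 = 54/64 = 0.84375.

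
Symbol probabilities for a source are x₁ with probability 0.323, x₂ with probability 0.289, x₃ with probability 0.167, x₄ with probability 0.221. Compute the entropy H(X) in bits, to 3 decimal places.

H = −Σ pᵢ log₂ pᵢ.
−0.323·log₂(0.323) = 0.5266
−0.289·log₂(0.289) = 0.5176
−0.167·log₂(0.167) = 0.4312
−0.221·log₂(0.221) = 0.4813
Sum ≈ 1.9567 → 1.957 bits.

1.957 bits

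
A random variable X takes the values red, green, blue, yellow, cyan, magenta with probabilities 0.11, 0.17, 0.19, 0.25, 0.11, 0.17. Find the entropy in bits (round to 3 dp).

2.525 bits

H = −Σ pᵢ log₂ pᵢ.
−0.11·log₂(0.11) = 0.3503
−0.17·log₂(0.17) = 0.4346
−0.19·log₂(0.19) = 0.4552
−0.25·log₂(0.25) = 0.5000
−0.11·log₂(0.11) = 0.3503
−0.17·log₂(0.17) = 0.4346
Sum ≈ 2.5250 → 2.525 bits.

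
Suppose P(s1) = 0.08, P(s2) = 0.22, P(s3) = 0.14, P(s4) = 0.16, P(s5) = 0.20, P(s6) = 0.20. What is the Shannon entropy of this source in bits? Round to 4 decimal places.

H = −Σ pᵢ log₂ pᵢ.
−0.08·log₂(0.08) = 0.2915
−0.22·log₂(0.22) = 0.4806
−0.14·log₂(0.14) = 0.3971
−0.16·log₂(0.16) = 0.4230
−0.20·log₂(0.20) = 0.4644
−0.20·log₂(0.20) = 0.4644
Sum ≈ 2.5210 → 2.5210 bits.

2.5210 bits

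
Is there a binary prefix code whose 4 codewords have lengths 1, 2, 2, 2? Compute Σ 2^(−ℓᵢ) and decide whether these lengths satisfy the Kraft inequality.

With common denominator 2^2 = 4: Σ 2^(−ℓᵢ) = 2/4 + 1/4 + 1/4 + 1/4 = 5/4 = 1.25.
Kraft's inequality requires Σ ≤ 1; here Σ = 1.25 > 1, so no such prefix code exists.

1.25; no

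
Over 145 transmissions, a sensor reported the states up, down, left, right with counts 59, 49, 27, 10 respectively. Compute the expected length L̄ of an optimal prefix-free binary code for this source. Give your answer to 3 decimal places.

Probabilities are the counts divided by 145.
Repeatedly combine the two least-probable nodes; the expected code length is the sum of the merged weights.
merge 2/29 + 27/145 → 37/145
merge 37/145 + 49/145 → 86/145
merge 59/145 + 86/145 → 1
L = 37/145 + 86/145 + 1 = 268/145 ≈ 1.848 bits/symbol.

1.848 bits/symbol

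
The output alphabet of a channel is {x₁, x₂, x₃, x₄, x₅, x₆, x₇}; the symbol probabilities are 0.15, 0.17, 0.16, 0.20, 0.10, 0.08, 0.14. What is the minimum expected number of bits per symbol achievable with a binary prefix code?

Repeatedly combine the two least-probable nodes; the expected code length is the sum of the merged weights.
merge 2/25 + 1/10 → 9/50
merge 7/50 + 3/20 → 29/100
merge 4/25 + 17/100 → 33/100
merge 9/50 + 1/5 → 19/50
merge 29/100 + 33/100 → 31/50
merge 19/50 + 31/50 → 1
L = 9/50 + 29/100 + 33/100 + 19/50 + 31/50 + 1 = 14/5 = 2.8 bits/symbol.

2.8 bits/symbol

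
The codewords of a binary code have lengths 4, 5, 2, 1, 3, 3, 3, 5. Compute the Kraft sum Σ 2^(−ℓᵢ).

With common denominator 2^5 = 32: Σ 2^(−ℓᵢ) = 2/32 + 1/32 + 8/32 + 16/32 + 4/32 + 4/32 + 4/32 + 1/32 = 40/32 = 1.25.

1.25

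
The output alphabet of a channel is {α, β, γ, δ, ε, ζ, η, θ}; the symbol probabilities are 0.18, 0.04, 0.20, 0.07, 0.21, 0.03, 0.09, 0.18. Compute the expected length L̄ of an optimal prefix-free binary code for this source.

2.8 bits/symbol

Repeatedly combine the two least-probable nodes; the expected code length is the sum of the merged weights.
merge 3/100 + 1/25 → 7/100
merge 7/100 + 7/100 → 7/50
merge 9/100 + 7/50 → 23/100
merge 9/50 + 9/50 → 9/25
merge 1/5 + 21/100 → 41/100
merge 23/100 + 9/25 → 59/100
merge 41/100 + 59/100 → 1
L = 7/100 + 7/50 + 23/100 + 9/25 + 41/100 + 59/100 + 1 = 14/5 = 2.8 bits/symbol.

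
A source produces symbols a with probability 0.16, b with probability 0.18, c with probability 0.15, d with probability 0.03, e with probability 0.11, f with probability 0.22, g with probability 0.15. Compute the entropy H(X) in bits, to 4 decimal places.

H = −Σ pᵢ log₂ pᵢ.
−0.16·log₂(0.16) = 0.4230
−0.18·log₂(0.18) = 0.4453
−0.15·log₂(0.15) = 0.4105
−0.03·log₂(0.03) = 0.1518
−0.11·log₂(0.11) = 0.3503
−0.22·log₂(0.22) = 0.4806
−0.15·log₂(0.15) = 0.4105
Sum ≈ 2.6720 → 2.6720 bits.

2.6720 bits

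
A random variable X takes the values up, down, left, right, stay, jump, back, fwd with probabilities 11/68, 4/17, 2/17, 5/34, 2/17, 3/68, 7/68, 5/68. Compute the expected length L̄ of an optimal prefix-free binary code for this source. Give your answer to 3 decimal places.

2.882 bits/symbol

Repeatedly combine the two least-probable nodes; the expected code length is the sum of the merged weights.
merge 3/68 + 5/68 → 2/17
merge 7/68 + 2/17 → 15/68
merge 2/17 + 2/17 → 4/17
merge 5/34 + 11/68 → 21/68
merge 15/68 + 4/17 → 31/68
merge 4/17 + 21/68 → 37/68
merge 31/68 + 37/68 → 1
L = 2/17 + 15/68 + 4/17 + 21/68 + 31/68 + 37/68 + 1 = 49/17 ≈ 2.882 bits/symbol.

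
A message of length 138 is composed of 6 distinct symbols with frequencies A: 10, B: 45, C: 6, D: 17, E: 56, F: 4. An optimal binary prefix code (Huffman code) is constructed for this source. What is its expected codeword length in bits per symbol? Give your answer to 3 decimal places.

Probabilities are the counts divided by 138.
Repeatedly combine the two least-probable nodes; the expected code length is the sum of the merged weights.
merge 2/69 + 1/23 → 5/69
merge 5/69 + 5/69 → 10/69
merge 17/138 + 10/69 → 37/138
merge 37/138 + 15/46 → 41/69
merge 28/69 + 41/69 → 1
L = 5/69 + 10/69 + 37/138 + 41/69 + 1 = 287/138 ≈ 2.080 bits/symbol.

2.080 bits/symbol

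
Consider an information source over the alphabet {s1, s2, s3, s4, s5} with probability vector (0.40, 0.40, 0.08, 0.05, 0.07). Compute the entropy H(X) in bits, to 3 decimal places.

H = −Σ pᵢ log₂ pᵢ.
−0.40·log₂(0.40) = 0.5288
−0.40·log₂(0.40) = 0.5288
−0.08·log₂(0.08) = 0.2915
−0.05·log₂(0.05) = 0.2161
−0.07·log₂(0.07) = 0.2686
Sum ≈ 1.8337 → 1.834 bits.

1.834 bits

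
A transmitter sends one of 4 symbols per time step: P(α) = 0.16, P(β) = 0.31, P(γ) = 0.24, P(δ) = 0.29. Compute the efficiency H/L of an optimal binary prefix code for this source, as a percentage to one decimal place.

Entropy H = −Σ p log₂ p ≈ 1.9588 bits.
Huffman merges: 4/25+6/25→2/5; 29/100+31/100→3/5; 2/5+3/5→1. L = 2 ≈ 2.0000.
Efficiency = H/L = 1.9588/2.0000 = 97.9%.

97.9%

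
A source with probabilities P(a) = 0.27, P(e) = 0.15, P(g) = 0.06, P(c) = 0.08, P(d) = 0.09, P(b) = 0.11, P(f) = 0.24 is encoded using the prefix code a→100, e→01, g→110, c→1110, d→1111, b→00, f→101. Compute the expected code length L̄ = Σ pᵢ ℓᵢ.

2.91 bits/symbol

L̄ = Σ pᵢ·ℓᵢ = 0.27·3 + 0.15·2 + 0.06·3 + 0.08·4 + 0.09·4 + 0.11·2 + 0.24·3 = 2.91 bits/symbol.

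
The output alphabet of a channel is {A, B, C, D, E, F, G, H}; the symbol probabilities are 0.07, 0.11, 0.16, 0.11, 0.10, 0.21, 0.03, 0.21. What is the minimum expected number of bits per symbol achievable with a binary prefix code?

Repeatedly combine the two least-probable nodes; the expected code length is the sum of the merged weights.
merge 3/100 + 7/100 → 1/10
merge 1/10 + 1/10 → 1/5
merge 11/100 + 11/100 → 11/50
merge 4/25 + 1/5 → 9/25
merge 21/100 + 21/100 → 21/50
merge 11/50 + 9/25 → 29/50
merge 21/50 + 29/50 → 1
L = 1/10 + 1/5 + 11/50 + 9/25 + 21/50 + 29/50 + 1 = 72/25 = 2.88 bits/symbol.

2.88 bits/symbol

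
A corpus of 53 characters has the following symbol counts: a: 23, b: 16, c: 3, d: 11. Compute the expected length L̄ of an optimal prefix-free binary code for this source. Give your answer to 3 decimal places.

1.830 bits/symbol

Probabilities are the counts divided by 53.
Repeatedly combine the two least-probable nodes; the expected code length is the sum of the merged weights.
merge 3/53 + 11/53 → 14/53
merge 14/53 + 16/53 → 30/53
merge 23/53 + 30/53 → 1
L = 14/53 + 30/53 + 1 = 97/53 ≈ 1.830 bits/symbol.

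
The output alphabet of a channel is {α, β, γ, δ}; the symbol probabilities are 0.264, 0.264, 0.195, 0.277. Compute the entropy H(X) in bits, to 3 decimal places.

1.987 bits

H = −Σ pᵢ log₂ pᵢ.
−0.264·log₂(0.264) = 0.5072
−0.264·log₂(0.264) = 0.5072
−0.195·log₂(0.195) = 0.4599
−0.277·log₂(0.277) = 0.5130
Sum ≈ 1.9874 → 1.987 bits.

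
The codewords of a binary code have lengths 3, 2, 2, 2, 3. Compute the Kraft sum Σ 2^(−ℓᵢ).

With common denominator 2^3 = 8: Σ 2^(−ℓᵢ) = 1/8 + 2/8 + 2/8 + 2/8 + 1/8 = 8/8 = 1.

1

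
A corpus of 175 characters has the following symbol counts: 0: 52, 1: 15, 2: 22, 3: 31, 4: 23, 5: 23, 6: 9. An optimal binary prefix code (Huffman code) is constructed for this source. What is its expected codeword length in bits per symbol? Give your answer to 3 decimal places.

Probabilities are the counts divided by 175.
Repeatedly combine the two least-probable nodes; the expected code length is the sum of the merged weights.
merge 9/175 + 3/35 → 24/175
merge 22/175 + 23/175 → 9/35
merge 23/175 + 24/175 → 47/175
merge 31/175 + 9/35 → 76/175
merge 47/175 + 52/175 → 99/175
merge 76/175 + 99/175 → 1
L = 24/175 + 9/35 + 47/175 + 76/175 + 99/175 + 1 = 466/175 ≈ 2.663 bits/symbol.

2.663 bits/symbol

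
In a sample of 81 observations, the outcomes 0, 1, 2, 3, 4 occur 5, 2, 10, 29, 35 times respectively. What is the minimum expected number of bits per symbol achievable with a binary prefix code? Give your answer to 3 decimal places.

Probabilities are the counts divided by 81.
Repeatedly combine the two least-probable nodes; the expected code length is the sum of the merged weights.
merge 2/81 + 5/81 → 7/81
merge 7/81 + 10/81 → 17/81
merge 17/81 + 29/81 → 46/81
merge 35/81 + 46/81 → 1
L = 7/81 + 17/81 + 46/81 + 1 = 151/81 ≈ 1.864 bits/symbol.

1.864 bits/symbol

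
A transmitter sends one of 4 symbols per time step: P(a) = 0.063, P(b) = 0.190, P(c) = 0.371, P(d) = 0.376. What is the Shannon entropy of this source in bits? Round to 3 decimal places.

H = −Σ pᵢ log₂ pᵢ.
−0.063·log₂(0.063) = 0.2513
−0.190·log₂(0.190) = 0.4552
−0.371·log₂(0.371) = 0.5307
−0.376·log₂(0.376) = 0.5306
Sum ≈ 1.7678 → 1.768 bits.

1.768 bits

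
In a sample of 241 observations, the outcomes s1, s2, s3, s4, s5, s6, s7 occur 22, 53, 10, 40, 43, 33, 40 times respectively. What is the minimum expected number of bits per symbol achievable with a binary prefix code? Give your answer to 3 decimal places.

Probabilities are the counts divided by 241.
Repeatedly combine the two least-probable nodes; the expected code length is the sum of the merged weights.
merge 10/241 + 22/241 → 32/241
merge 32/241 + 33/241 → 65/241
merge 40/241 + 40/241 → 80/241
merge 43/241 + 53/241 → 96/241
merge 65/241 + 80/241 → 145/241
merge 96/241 + 145/241 → 1
L = 32/241 + 65/241 + 80/241 + 96/241 + 145/241 + 1 = 659/241 ≈ 2.734 bits/symbol.

2.734 bits/symbol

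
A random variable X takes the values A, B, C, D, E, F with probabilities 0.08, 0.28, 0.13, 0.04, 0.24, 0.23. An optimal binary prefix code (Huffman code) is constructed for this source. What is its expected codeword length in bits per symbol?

Repeatedly combine the two least-probable nodes; the expected code length is the sum of the merged weights.
merge 1/25 + 2/25 → 3/25
merge 3/25 + 13/100 → 1/4
merge 23/100 + 6/25 → 47/100
merge 1/4 + 7/25 → 53/100
merge 47/100 + 53/100 → 1
L = 3/25 + 1/4 + 47/100 + 53/100 + 1 = 237/100 = 2.37 bits/symbol.

2.37 bits/symbol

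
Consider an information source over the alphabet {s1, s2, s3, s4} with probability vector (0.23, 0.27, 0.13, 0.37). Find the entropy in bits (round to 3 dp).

1.911 bits

H = −Σ pᵢ log₂ pᵢ.
−0.23·log₂(0.23) = 0.4877
−0.27·log₂(0.27) = 0.5100
−0.13·log₂(0.13) = 0.3826
−0.37·log₂(0.37) = 0.5307
Sum ≈ 1.9111 → 1.911 bits.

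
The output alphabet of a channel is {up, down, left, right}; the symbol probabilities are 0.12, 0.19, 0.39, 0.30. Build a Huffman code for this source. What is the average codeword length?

1.92 bits/symbol

Repeatedly combine the two least-probable nodes; the expected code length is the sum of the merged weights.
merge 3/25 + 19/100 → 31/100
merge 3/10 + 31/100 → 61/100
merge 39/100 + 61/100 → 1
L = 31/100 + 61/100 + 1 = 48/25 = 1.92 bits/symbol.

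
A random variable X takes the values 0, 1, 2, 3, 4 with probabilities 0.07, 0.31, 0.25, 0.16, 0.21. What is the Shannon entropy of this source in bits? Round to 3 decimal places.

2.188 bits

H = −Σ pᵢ log₂ pᵢ.
−0.07·log₂(0.07) = 0.2686
−0.31·log₂(0.31) = 0.5238
−0.25·log₂(0.25) = 0.5000
−0.16·log₂(0.16) = 0.4230
−0.21·log₂(0.21) = 0.4728
Sum ≈ 2.1882 → 2.188 bits.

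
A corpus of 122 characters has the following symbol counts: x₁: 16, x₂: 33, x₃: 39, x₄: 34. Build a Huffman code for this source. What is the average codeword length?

2 bits/symbol

Probabilities are the counts divided by 122.
Repeatedly combine the two least-probable nodes; the expected code length is the sum of the merged weights.
merge 8/61 + 33/122 → 49/122
merge 17/61 + 39/122 → 73/122
merge 49/122 + 73/122 → 1
L = 49/122 + 73/122 + 1 = 2 bits/symbol.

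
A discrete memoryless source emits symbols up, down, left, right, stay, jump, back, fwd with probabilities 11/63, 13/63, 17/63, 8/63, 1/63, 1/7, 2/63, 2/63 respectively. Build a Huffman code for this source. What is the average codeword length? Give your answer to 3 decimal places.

2.651 bits/symbol

Repeatedly combine the two least-probable nodes; the expected code length is the sum of the merged weights.
merge 1/63 + 2/63 → 1/21
merge 2/63 + 1/21 → 5/63
merge 5/63 + 8/63 → 13/63
merge 1/7 + 11/63 → 20/63
merge 13/63 + 13/63 → 26/63
merge 17/63 + 20/63 → 37/63
merge 26/63 + 37/63 → 1
L = 1/21 + 5/63 + 13/63 + 20/63 + 26/63 + 37/63 + 1 = 167/63 ≈ 2.651 bits/symbol.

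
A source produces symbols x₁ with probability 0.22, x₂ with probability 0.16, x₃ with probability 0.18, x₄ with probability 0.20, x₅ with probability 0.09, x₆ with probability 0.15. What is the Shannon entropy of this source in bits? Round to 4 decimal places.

2.5365 bits

H = −Σ pᵢ log₂ pᵢ.
−0.22·log₂(0.22) = 0.4806
−0.16·log₂(0.16) = 0.4230
−0.18·log₂(0.18) = 0.4453
−0.20·log₂(0.20) = 0.4644
−0.09·log₂(0.09) = 0.3127
−0.15·log₂(0.15) = 0.4105
Sum ≈ 2.5365 → 2.5365 bits.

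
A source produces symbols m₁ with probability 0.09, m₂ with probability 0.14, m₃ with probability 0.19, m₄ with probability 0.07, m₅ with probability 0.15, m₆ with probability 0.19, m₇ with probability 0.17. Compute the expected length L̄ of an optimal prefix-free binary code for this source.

Repeatedly combine the two least-probable nodes; the expected code length is the sum of the merged weights.
merge 7/100 + 9/100 → 4/25
merge 7/50 + 3/20 → 29/100
merge 4/25 + 17/100 → 33/100
merge 19/100 + 19/100 → 19/50
merge 29/100 + 33/100 → 31/50
merge 19/50 + 31/50 → 1
L = 4/25 + 29/100 + 33/100 + 19/50 + 31/50 + 1 = 139/50 = 2.78 bits/symbol.

2.78 bits/symbol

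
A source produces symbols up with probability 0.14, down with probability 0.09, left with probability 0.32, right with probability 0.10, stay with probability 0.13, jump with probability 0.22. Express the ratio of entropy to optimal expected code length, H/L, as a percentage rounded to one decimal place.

Entropy H = −Σ p log₂ p ≈ 2.4312 bits.
Huffman merges: 9/100+1/10→19/100; 13/100+7/50→27/100; 19/100+11/50→41/100; 27/100+8/25→59/100; 41/100+59/100→1. L = 123/50 ≈ 2.4600.
Efficiency = H/L = 2.4312/2.4600 = 98.8%.

98.8%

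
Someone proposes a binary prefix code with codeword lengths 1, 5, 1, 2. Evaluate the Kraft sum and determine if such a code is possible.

1.28125; no

With common denominator 2^5 = 32: Σ 2^(−ℓᵢ) = 16/32 + 1/32 + 16/32 + 8/32 = 41/32 = 1.28125.
Kraft's inequality requires Σ ≤ 1; here Σ = 1.28125 > 1, so no such prefix code exists.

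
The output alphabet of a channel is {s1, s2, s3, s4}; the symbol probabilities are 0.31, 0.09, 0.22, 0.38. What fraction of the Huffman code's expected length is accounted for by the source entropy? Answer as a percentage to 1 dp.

Entropy H = −Σ p log₂ p ≈ 1.8475 bits.
Huffman merges: 9/100+11/50→31/100; 31/100+31/100→31/50; 19/50+31/50→1. L = 193/100 ≈ 1.9300.
Efficiency = H/L = 1.8475/1.9300 = 95.7%.

95.7%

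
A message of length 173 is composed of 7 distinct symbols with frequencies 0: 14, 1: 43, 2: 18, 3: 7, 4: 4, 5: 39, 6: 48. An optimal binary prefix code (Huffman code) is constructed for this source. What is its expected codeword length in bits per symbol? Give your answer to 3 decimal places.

Probabilities are the counts divided by 173.
Repeatedly combine the two least-probable nodes; the expected code length is the sum of the merged weights.
merge 4/173 + 7/173 → 11/173
merge 11/173 + 14/173 → 25/173
merge 18/173 + 25/173 → 43/173
merge 39/173 + 43/173 → 82/173
merge 43/173 + 48/173 → 91/173
merge 82/173 + 91/173 → 1
L = 11/173 + 25/173 + 43/173 + 82/173 + 91/173 + 1 = 425/173 ≈ 2.457 bits/symbol.

2.457 bits/symbol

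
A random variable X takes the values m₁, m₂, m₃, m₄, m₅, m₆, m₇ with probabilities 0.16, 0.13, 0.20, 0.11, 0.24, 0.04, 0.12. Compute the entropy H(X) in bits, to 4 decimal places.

H = −Σ pᵢ log₂ pᵢ.
−0.16·log₂(0.16) = 0.4230
−0.13·log₂(0.13) = 0.3826
−0.20·log₂(0.20) = 0.4644
−0.11·log₂(0.11) = 0.3503
−0.24·log₂(0.24) = 0.4941
−0.04·log₂(0.04) = 0.1858
−0.12·log₂(0.12) = 0.3671
Sum ≈ 2.6673 → 2.6673 bits.

2.6673 bits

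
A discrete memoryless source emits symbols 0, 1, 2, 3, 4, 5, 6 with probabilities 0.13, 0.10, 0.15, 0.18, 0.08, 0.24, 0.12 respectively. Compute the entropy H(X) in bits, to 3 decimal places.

2.723 bits

H = −Σ pᵢ log₂ pᵢ.
−0.13·log₂(0.13) = 0.3826
−0.10·log₂(0.10) = 0.3322
−0.15·log₂(0.15) = 0.4105
−0.18·log₂(0.18) = 0.4453
−0.08·log₂(0.08) = 0.2915
−0.24·log₂(0.24) = 0.4941
−0.12·log₂(0.12) = 0.3671
Sum ≈ 2.7234 → 2.723 bits.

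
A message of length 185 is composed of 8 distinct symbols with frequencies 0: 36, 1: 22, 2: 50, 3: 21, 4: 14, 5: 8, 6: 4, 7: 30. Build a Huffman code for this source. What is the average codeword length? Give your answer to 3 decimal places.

2.741 bits/symbol

Probabilities are the counts divided by 185.
Repeatedly combine the two least-probable nodes; the expected code length is the sum of the merged weights.
merge 4/185 + 8/185 → 12/185
merge 12/185 + 14/185 → 26/185
merge 21/185 + 22/185 → 43/185
merge 26/185 + 6/37 → 56/185
merge 36/185 + 43/185 → 79/185
merge 10/37 + 56/185 → 106/185
merge 79/185 + 106/185 → 1
L = 12/185 + 26/185 + 43/185 + 56/185 + 79/185 + 106/185 + 1 = 507/185 ≈ 2.741 bits/symbol.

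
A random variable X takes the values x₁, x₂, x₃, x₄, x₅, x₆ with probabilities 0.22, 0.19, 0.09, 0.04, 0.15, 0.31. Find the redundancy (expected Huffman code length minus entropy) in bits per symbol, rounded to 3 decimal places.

0.041 bits

Entropy H = −Σ p log₂ p ≈ 2.3685 bits.
Huffman merges: 1/25+9/100→13/100; 13/100+3/20→7/25; 19/100+11/50→41/100; 7/25+31/100→59/100; 41/100+59/100→1. L = 241/100 ≈ 2.4100.
L − H = 2.4100 − 2.3685 = 0.041 bits.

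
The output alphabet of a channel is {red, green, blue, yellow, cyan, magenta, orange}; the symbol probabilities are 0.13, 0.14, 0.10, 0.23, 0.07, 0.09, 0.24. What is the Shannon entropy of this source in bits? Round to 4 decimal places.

2.6750 bits

H = −Σ pᵢ log₂ pᵢ.
−0.13·log₂(0.13) = 0.3826
−0.14·log₂(0.14) = 0.3971
−0.10·log₂(0.10) = 0.3322
−0.23·log₂(0.23) = 0.4877
−0.07·log₂(0.07) = 0.2686
−0.09·log₂(0.09) = 0.3127
−0.24·log₂(0.24) = 0.4941
Sum ≈ 2.6750 → 2.6750 bits.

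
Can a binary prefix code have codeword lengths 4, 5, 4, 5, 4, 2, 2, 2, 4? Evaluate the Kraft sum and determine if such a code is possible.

1.0625; no

With common denominator 2^5 = 32: Σ 2^(−ℓᵢ) = 2/32 + 1/32 + 2/32 + 1/32 + 2/32 + 8/32 + 8/32 + 8/32 + 2/32 = 34/32 = 1.0625.
Kraft's inequality requires Σ ≤ 1; here Σ = 1.0625 > 1, so no such prefix code exists.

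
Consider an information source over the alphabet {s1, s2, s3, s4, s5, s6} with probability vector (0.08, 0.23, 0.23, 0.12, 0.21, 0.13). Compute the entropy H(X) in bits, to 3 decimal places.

H = −Σ pᵢ log₂ pᵢ.
−0.08·log₂(0.08) = 0.2915
−0.23·log₂(0.23) = 0.4877
−0.23·log₂(0.23) = 0.4877
−0.12·log₂(0.12) = 0.3671
−0.21·log₂(0.21) = 0.4728
−0.13·log₂(0.13) = 0.3826
Sum ≈ 2.4894 → 2.489 bits.

2.489 bits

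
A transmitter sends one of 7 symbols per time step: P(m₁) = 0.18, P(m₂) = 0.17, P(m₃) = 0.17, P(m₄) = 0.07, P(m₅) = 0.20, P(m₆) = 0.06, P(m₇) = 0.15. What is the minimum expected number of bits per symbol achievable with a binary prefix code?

2.75 bits/symbol

Repeatedly combine the two least-probable nodes; the expected code length is the sum of the merged weights.
merge 3/50 + 7/100 → 13/100
merge 13/100 + 3/20 → 7/25
merge 17/100 + 17/100 → 17/50
merge 9/50 + 1/5 → 19/50
merge 7/25 + 17/50 → 31/50
merge 19/50 + 31/50 → 1
L = 13/100 + 7/25 + 17/50 + 19/50 + 31/50 + 1 = 11/4 = 2.75 bits/symbol.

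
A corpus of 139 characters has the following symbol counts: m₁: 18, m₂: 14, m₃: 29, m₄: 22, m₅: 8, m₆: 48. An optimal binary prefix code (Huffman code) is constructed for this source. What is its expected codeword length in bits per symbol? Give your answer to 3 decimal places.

2.446 bits/symbol

Probabilities are the counts divided by 139.
Repeatedly combine the two least-probable nodes; the expected code length is the sum of the merged weights.
merge 8/139 + 14/139 → 22/139
merge 18/139 + 22/139 → 40/139
merge 22/139 + 29/139 → 51/139
merge 40/139 + 48/139 → 88/139
merge 51/139 + 88/139 → 1
L = 22/139 + 40/139 + 51/139 + 88/139 + 1 = 340/139 ≈ 2.446 bits/symbol.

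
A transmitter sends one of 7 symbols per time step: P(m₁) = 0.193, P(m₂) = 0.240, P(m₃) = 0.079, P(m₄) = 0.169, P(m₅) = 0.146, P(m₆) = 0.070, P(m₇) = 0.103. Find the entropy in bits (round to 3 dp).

H = −Σ pᵢ log₂ pᵢ.
−0.193·log₂(0.193) = 0.4581
−0.240·log₂(0.240) = 0.4941
−0.079·log₂(0.079) = 0.2893
−0.169·log₂(0.169) = 0.4335
−0.146·log₂(0.146) = 0.4053
−0.070·log₂(0.070) = 0.2686
−0.103·log₂(0.103) = 0.3378
Sum ≈ 2.6866 → 2.687 bits.

2.687 bits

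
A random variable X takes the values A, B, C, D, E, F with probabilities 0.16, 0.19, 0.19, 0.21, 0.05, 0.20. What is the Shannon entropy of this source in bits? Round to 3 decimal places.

2.487 bits

H = −Σ pᵢ log₂ pᵢ.
−0.16·log₂(0.16) = 0.4230
−0.19·log₂(0.19) = 0.4552
−0.19·log₂(0.19) = 0.4552
−0.21·log₂(0.21) = 0.4728
−0.05·log₂(0.05) = 0.2161
−0.20·log₂(0.20) = 0.4644
Sum ≈ 2.4868 → 2.487 bits.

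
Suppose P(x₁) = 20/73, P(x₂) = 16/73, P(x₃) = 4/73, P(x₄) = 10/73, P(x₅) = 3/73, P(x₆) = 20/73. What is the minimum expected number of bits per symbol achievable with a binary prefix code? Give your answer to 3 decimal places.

Repeatedly combine the two least-probable nodes; the expected code length is the sum of the merged weights.
merge 3/73 + 4/73 → 7/73
merge 7/73 + 10/73 → 17/73
merge 16/73 + 17/73 → 33/73
merge 20/73 + 20/73 → 40/73
merge 33/73 + 40/73 → 1
L = 7/73 + 17/73 + 33/73 + 40/73 + 1 = 170/73 ≈ 2.329 bits/symbol.

2.329 bits/symbol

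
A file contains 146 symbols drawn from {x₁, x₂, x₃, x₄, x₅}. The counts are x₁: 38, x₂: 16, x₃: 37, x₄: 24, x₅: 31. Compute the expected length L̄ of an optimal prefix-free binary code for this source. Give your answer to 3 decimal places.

2.274 bits/symbol

Probabilities are the counts divided by 146.
Repeatedly combine the two least-probable nodes; the expected code length is the sum of the merged weights.
merge 8/73 + 12/73 → 20/73
merge 31/146 + 37/146 → 34/73
merge 19/73 + 20/73 → 39/73
merge 34/73 + 39/73 → 1
L = 20/73 + 34/73 + 39/73 + 1 = 166/73 ≈ 2.274 bits/symbol.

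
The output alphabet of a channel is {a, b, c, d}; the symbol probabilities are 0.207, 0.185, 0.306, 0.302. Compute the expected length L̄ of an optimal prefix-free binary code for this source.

2 bits/symbol

Repeatedly combine the two least-probable nodes; the expected code length is the sum of the merged weights.
merge 37/200 + 207/1000 → 49/125
merge 151/500 + 153/500 → 76/125
merge 49/125 + 76/125 → 1
L = 49/125 + 76/125 + 1 = 2 bits/symbol.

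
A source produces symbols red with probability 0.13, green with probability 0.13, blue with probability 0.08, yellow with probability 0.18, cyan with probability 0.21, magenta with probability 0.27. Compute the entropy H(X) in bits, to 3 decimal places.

2.485 bits

H = −Σ pᵢ log₂ pᵢ.
−0.13·log₂(0.13) = 0.3826
−0.13·log₂(0.13) = 0.3826
−0.08·log₂(0.08) = 0.2915
−0.18·log₂(0.18) = 0.4453
−0.21·log₂(0.21) = 0.4728
−0.27·log₂(0.27) = 0.5100
Sum ≈ 2.4849 → 2.485 bits.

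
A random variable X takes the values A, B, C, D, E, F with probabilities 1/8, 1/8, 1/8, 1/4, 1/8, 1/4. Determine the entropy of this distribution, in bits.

Each probability is a power of 1/2, so log₂(1/p) is an integer.
H = Σ p·log₂(1/p) = 1/8·3 + 1/8·3 + 1/8·3 + 1/4·2 + 1/8·3 + 1/4·2 = 2.5 bits.

2.5 bits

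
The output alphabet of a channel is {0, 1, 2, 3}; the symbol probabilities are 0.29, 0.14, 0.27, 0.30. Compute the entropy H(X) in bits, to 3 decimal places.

H = −Σ pᵢ log₂ pᵢ.
−0.29·log₂(0.29) = 0.5179
−0.14·log₂(0.14) = 0.3971
−0.27·log₂(0.27) = 0.5100
−0.30·log₂(0.30) = 0.5211
Sum ≈ 1.9461 → 1.946 bits.

1.946 bits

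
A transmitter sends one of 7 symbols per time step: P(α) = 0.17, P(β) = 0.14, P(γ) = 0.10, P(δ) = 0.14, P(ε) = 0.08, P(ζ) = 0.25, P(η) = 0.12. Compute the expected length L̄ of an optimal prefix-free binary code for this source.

2.75 bits/symbol

Repeatedly combine the two least-probable nodes; the expected code length is the sum of the merged weights.
merge 2/25 + 1/10 → 9/50
merge 3/25 + 7/50 → 13/50
merge 7/50 + 17/100 → 31/100
merge 9/50 + 1/4 → 43/100
merge 13/50 + 31/100 → 57/100
merge 43/100 + 57/100 → 1
L = 9/50 + 13/50 + 31/100 + 43/100 + 57/100 + 1 = 11/4 = 2.75 bits/symbol.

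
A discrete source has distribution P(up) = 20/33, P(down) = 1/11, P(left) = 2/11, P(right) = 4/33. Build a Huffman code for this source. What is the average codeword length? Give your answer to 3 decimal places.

1.606 bits/symbol

Repeatedly combine the two least-probable nodes; the expected code length is the sum of the merged weights.
merge 1/11 + 4/33 → 7/33
merge 2/11 + 7/33 → 13/33
merge 13/33 + 20/33 → 1
L = 7/33 + 13/33 + 1 = 53/33 ≈ 1.606 bits/symbol.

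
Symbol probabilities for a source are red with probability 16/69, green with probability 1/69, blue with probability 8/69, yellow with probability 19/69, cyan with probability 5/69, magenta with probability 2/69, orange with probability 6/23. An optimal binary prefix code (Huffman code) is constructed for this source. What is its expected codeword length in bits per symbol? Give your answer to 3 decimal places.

Repeatedly combine the two least-probable nodes; the expected code length is the sum of the merged weights.
merge 1/69 + 2/69 → 1/23
merge 1/23 + 5/69 → 8/69
merge 8/69 + 8/69 → 16/69
merge 16/69 + 16/69 → 32/69
merge 6/23 + 19/69 → 37/69
merge 32/69 + 37/69 → 1
L = 1/23 + 8/69 + 16/69 + 32/69 + 37/69 + 1 = 55/23 ≈ 2.391 bits/symbol.

2.391 bits/symbol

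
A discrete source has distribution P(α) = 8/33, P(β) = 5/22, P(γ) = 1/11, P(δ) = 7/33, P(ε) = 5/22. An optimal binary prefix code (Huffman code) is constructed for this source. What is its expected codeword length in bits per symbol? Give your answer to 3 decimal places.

2.303 bits/symbol

Repeatedly combine the two least-probable nodes; the expected code length is the sum of the merged weights.
merge 1/11 + 7/33 → 10/33
merge 5/22 + 5/22 → 5/11
merge 8/33 + 10/33 → 6/11
merge 5/11 + 6/11 → 1
L = 10/33 + 5/11 + 6/11 + 1 = 76/33 ≈ 2.303 bits/symbol.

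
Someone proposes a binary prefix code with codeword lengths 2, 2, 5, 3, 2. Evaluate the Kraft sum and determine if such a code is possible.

0.90625; yes

With common denominator 2^5 = 32: Σ 2^(−ℓᵢ) = 8/32 + 8/32 + 1/32 + 4/32 + 8/32 = 29/32 = 0.90625.
Kraft's inequality requires Σ ≤ 1; here Σ = 0.90625 ≤ 1, so such a prefix code exists.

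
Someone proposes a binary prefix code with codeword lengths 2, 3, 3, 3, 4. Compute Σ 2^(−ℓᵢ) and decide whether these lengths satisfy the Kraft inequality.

With common denominator 2^4 = 16: Σ 2^(−ℓᵢ) = 4/16 + 2/16 + 2/16 + 2/16 + 1/16 = 11/16 = 0.6875.
Kraft's inequality requires Σ ≤ 1; here Σ = 0.6875 ≤ 1, so such a prefix code exists.

0.6875; yes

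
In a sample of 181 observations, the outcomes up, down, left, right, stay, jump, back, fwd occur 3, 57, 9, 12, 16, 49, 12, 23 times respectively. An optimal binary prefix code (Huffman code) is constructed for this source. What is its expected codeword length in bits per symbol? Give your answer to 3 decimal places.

Probabilities are the counts divided by 181.
Repeatedly combine the two least-probable nodes; the expected code length is the sum of the merged weights.
merge 3/181 + 9/181 → 12/181
merge 12/181 + 12/181 → 24/181
merge 12/181 + 16/181 → 28/181
merge 23/181 + 24/181 → 47/181
merge 28/181 + 47/181 → 75/181
merge 49/181 + 57/181 → 106/181
merge 75/181 + 106/181 → 1
L = 12/181 + 24/181 + 28/181 + 47/181 + 75/181 + 106/181 + 1 = 473/181 ≈ 2.613 bits/symbol.

2.613 bits/symbol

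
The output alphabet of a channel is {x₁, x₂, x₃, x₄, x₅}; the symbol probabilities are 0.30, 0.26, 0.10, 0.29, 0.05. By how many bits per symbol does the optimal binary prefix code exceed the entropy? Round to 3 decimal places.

0.057 bits

Entropy H = −Σ p log₂ p ≈ 2.0926 bits.
Huffman merges: 1/20+1/10→3/20; 3/20+13/50→41/100; 29/100+3/10→59/100; 41/100+59/100→1. L = 43/20 ≈ 2.1500.
L − H = 2.1500 − 2.0926 = 0.057 bits.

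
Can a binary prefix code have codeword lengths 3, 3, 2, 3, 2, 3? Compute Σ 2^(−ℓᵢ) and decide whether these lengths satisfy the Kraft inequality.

1; yes

With common denominator 2^3 = 8: Σ 2^(−ℓᵢ) = 1/8 + 1/8 + 2/8 + 1/8 + 2/8 + 1/8 = 8/8 = 1.
Kraft's inequality requires Σ ≤ 1; here Σ = 1 ≤ 1, so such a prefix code exists.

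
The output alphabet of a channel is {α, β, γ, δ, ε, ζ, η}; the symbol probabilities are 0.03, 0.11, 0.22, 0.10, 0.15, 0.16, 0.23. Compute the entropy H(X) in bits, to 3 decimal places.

2.636 bits

H = −Σ pᵢ log₂ pᵢ.
−0.03·log₂(0.03) = 0.1518
−0.11·log₂(0.11) = 0.3503
−0.22·log₂(0.22) = 0.4806
−0.10·log₂(0.10) = 0.3322
−0.15·log₂(0.15) = 0.4105
−0.16·log₂(0.16) = 0.4230
−0.23·log₂(0.23) = 0.4877
Sum ≈ 2.6360 → 2.636 bits.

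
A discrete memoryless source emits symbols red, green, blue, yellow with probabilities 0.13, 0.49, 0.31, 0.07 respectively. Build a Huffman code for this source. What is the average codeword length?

1.71 bits/symbol

Repeatedly combine the two least-probable nodes; the expected code length is the sum of the merged weights.
merge 7/100 + 13/100 → 1/5
merge 1/5 + 31/100 → 51/100
merge 49/100 + 51/100 → 1
L = 1/5 + 51/100 + 1 = 171/100 = 1.71 bits/symbol.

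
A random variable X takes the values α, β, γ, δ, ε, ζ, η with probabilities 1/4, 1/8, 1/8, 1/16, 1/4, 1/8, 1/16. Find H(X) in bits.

Each probability is a power of 1/2, so log₂(1/p) is an integer.
H = Σ p·log₂(1/p) = 1/4·2 + 1/8·3 + 1/8·3 + 1/16·4 + 1/4·2 + 1/8·3 + 1/16·4 = 2.625 bits.

2.625 bits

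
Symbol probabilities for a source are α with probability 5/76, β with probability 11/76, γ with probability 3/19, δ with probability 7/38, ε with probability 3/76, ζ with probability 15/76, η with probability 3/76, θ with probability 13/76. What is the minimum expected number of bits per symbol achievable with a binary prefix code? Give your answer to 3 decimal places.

Repeatedly combine the two least-probable nodes; the expected code length is the sum of the merged weights.
merge 3/76 + 3/76 → 3/38
merge 5/76 + 3/38 → 11/76
merge 11/76 + 11/76 → 11/38
merge 3/19 + 13/76 → 25/76
merge 7/38 + 15/76 → 29/76
merge 11/38 + 25/76 → 47/76
merge 29/76 + 47/76 → 1
L = 3/38 + 11/76 + 11/38 + 25/76 + 29/76 + 47/76 + 1 = 54/19 ≈ 2.842 bits/symbol.

2.842 bits/symbol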